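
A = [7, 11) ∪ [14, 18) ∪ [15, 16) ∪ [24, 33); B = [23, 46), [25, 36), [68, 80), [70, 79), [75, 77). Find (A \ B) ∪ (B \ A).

A, merged: [7, 11), [14, 18), [24, 33).
B, merged: [23, 46), [68, 80).
Only in the first: [7, 11), [14, 18).
Only in the second: [23, 24), [33, 46), [68, 80).
Together these are the periods covered by exactly one.

[7, 11) ∪ [14, 18) ∪ [23, 24) ∪ [33, 46) ∪ [68, 80)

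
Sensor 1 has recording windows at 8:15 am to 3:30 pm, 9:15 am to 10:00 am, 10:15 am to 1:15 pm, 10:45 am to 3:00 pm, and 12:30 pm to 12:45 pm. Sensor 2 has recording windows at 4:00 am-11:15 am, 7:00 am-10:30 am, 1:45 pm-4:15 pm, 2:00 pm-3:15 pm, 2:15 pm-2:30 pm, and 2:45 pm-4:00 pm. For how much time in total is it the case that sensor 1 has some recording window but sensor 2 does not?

2 h 30 min

First set merges to 8:15 am-3:30 pm.
Second set merges to 4:00 am-11:15 am, 1:45 pm-4:15 pm.
A \ B = 11:15 am-1:45 pm.
Total: 2 h 30 min.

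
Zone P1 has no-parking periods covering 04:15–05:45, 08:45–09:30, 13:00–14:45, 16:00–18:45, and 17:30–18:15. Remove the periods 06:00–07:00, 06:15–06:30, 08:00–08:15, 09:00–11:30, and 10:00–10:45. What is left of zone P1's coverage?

04:15-05:45, 08:45-09:00, 13:00-14:45, 16:00-18:45

Merge the first list: 04:15-05:45, 08:45-09:30, 13:00-14:45, 16:00-18:45.
Merge the second list: 06:00-07:00, 08:00-08:15, 09:00-11:30.
04:15-05:45: nothing removed.
08:45-09:30 \ B = 08:45-09:00.
13:00-14:45: nothing removed.
16:00-18:45: nothing removed.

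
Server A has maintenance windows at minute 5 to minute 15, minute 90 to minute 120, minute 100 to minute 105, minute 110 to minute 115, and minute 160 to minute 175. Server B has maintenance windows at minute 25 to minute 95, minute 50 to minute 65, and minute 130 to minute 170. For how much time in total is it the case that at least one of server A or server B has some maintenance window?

150 minutes

Merge the first list: minute 5 to minute 15, minute 90 to minute 120, minute 160 to minute 175.
Merge the second list: minute 25 to minute 95, minute 130 to minute 170.
A ∪ B = minute 5 to minute 15, minute 25 to minute 120, minute 130 to minute 175.
Total: 10 minutes + 95 minutes + 45 minutes = 150 minutes.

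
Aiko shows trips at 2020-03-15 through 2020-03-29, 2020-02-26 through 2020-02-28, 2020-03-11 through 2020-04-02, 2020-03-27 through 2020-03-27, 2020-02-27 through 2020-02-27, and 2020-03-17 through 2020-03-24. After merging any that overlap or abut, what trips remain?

Sort by start: 2020-02-26 through 2020-02-28, 2020-02-27 through 2020-02-27, 2020-03-11 through 2020-04-02, 2020-03-15 through 2020-03-29, 2020-03-17 through 2020-03-24, 2020-03-27 through 2020-03-27.
2020-02-27 through 2020-02-27 overlaps/touches 2020-02-26 through 2020-02-28 → extend to 2020-02-26 through 2020-02-28.
2020-03-11 through 2020-04-02 is disjoint → start new block.
2020-03-15 through 2020-03-29 overlaps/touches 2020-03-11 through 2020-04-02 → extend to 2020-03-11 through 2020-04-02.
2020-03-17 through 2020-03-24 overlaps/touches 2020-03-11 through 2020-04-02 → extend to 2020-03-11 through 2020-04-02.
2020-03-27 through 2020-03-27 overlaps/touches 2020-03-11 through 2020-04-02 → extend to 2020-03-11 through 2020-04-02.

2020-02-26 through 2020-02-28, 2020-03-11 through 2020-04-02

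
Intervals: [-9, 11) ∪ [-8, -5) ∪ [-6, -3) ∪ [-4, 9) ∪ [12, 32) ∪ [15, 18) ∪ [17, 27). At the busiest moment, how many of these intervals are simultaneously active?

3

Walk the sorted start/end points keeping a running depth.
The depth first hits 3 at -6.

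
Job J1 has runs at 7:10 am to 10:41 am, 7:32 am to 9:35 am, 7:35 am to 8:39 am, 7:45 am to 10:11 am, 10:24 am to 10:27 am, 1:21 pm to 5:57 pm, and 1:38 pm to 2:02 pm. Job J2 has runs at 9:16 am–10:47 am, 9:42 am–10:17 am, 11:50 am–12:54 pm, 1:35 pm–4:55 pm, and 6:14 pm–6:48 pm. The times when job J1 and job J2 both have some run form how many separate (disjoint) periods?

A, merged: 7:10 am–10:41 am, 1:21 pm–5:57 pm.
B, merged: 9:16 am–10:47 am, 11:50 am–12:54 pm, 1:35 pm–4:55 pm, 6:14 pm–6:48 pm.
A ∩ B = 9:16 am–10:41 am, 1:35 pm–4:55 pm.
That is 2 disjoint pieces.

2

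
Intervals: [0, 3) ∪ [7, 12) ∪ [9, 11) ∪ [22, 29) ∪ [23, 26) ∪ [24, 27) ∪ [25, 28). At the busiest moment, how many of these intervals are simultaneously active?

At 25, 4 of the intervals are simultaneously active.
No point has more.

4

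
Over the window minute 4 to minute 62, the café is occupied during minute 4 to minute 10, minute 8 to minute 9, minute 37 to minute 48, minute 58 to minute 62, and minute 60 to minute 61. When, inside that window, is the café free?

minute 10 to minute 37, minute 48 to minute 58

The merged coverage is minute 4 to minute 10, minute 37 to minute 48, minute 58 to minute 62.
Complement within minute 4 to minute 62: minute 10 to minute 37, minute 48 to minute 58.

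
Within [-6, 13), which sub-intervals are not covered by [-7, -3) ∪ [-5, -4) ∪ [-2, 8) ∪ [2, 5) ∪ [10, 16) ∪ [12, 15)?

After merging, the occupied span is [-7, -3), [-2, 8), [10, 16).
Gaps within [-6, 13): [-3, -2), [8, 10).

[-3, -2) ∪ [8, 10)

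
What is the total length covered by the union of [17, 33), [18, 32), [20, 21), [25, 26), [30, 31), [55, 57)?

Merged: [17, 33), [55, 57).
Lengths: 16 + 2 = 18.

18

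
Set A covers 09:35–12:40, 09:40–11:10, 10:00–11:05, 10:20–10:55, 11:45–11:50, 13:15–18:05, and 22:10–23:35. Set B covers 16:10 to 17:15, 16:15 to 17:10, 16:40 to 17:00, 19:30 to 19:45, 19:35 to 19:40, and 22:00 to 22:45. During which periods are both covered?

Merge the first list: 09:35-12:40, 13:15-18:05, 22:10-23:35.
Merge the second list: 16:10-17:15, 19:30-19:45, 22:00-22:45.
09:35-12:40: no overlap with the second set.
13:15-18:05 meets the second set on 16:10-17:15.
22:10-23:35 meets the second set on 22:10-22:45.

16:10-17:15, 22:10-22:45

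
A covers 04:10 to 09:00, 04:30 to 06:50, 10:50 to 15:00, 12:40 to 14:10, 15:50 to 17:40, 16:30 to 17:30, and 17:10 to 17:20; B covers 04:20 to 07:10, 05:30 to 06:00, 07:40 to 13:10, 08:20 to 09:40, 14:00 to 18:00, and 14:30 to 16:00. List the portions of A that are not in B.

04:10–04:20, 07:10–07:40, 13:10–14:00

A, merged: 04:10–09:00, 10:50–15:00, 15:50–17:40.
B, merged: 04:20–07:10, 07:40–13:10, 14:00–18:00.
04:10–09:00 \ B = 04:10–04:20, 07:10–07:40.
10:50–15:00 \ B = 13:10–14:00.
15:50–17:40: entirely removed.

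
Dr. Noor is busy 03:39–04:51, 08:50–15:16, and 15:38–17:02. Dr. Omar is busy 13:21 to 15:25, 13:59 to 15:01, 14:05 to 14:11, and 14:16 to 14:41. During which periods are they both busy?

13:21-15:16

B, merged: 13:21-15:25.
03:39-04:51 falls entirely outside B.
08:50-15:16 overlaps B on 13:21-15:16.
15:38-17:02 falls entirely outside B.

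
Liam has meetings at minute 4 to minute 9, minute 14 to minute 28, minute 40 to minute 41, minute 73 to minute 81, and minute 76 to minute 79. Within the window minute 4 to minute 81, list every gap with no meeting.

minute 9 to minute 14, minute 28 to minute 40, minute 41 to minute 73

After merging, the occupied span is minute 4 to minute 9, minute 14 to minute 28, minute 40 to minute 41, minute 73 to minute 81.
Gaps within minute 4 to minute 81: minute 9 to minute 14, minute 28 to minute 40, minute 41 to minute 73.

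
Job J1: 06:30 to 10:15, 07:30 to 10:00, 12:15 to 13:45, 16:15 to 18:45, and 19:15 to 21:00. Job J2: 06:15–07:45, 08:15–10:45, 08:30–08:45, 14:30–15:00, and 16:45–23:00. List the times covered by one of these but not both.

06:15–06:30, 07:45–08:15, 10:15–10:45, 12:15–13:45, 14:30–15:00, 16:15–16:45, 18:45–19:15, 21:00–23:00

First set merges to 06:30–10:15, 12:15–13:45, 16:15–18:45, 19:15–21:00.
Second set merges to 06:15–07:45, 08:15–10:45, 14:30–15:00, 16:45–23:00.
A \ B = 07:45–08:15, 12:15–13:45, 16:15–16:45.
B \ A = 06:15–06:30, 10:15–10:45, 14:30–15:00, 18:45–19:15, 21:00–23:00.
Union of the two gives the symmetric difference.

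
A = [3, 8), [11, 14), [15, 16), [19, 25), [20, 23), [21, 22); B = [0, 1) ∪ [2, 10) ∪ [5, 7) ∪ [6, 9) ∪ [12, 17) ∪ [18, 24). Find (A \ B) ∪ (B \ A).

[0, 1) ∪ [2, 3) ∪ [8, 10) ∪ [11, 12) ∪ [14, 15) ∪ [16, 17) ∪ [18, 19) ∪ [24, 25)

Merge the first list: [3, 8), [11, 14), [15, 16), [19, 25).
Merge the second list: [0, 1), [2, 10), [12, 17), [18, 24).
A \ B = [11, 12), [24, 25).
B \ A = [0, 1), [2, 3), [8, 10), [14, 15), [16, 17), [18, 19).
Union of the two gives the symmetric difference.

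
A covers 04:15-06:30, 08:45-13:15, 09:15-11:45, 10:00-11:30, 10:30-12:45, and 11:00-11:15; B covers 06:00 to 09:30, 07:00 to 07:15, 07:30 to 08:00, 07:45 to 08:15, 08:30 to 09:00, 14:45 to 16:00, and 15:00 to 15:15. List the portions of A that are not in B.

04:15–06:00, 09:30–13:15

Merge the first list: 04:15–06:30, 08:45–13:15.
Merge the second list: 06:00–09:30, 14:45–16:00.
04:15–06:30 minus B → 04:15–06:00.
08:45–13:15 minus B → 09:30–13:15.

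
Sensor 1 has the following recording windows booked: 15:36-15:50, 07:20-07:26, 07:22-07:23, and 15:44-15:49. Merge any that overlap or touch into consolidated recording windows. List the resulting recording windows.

07:20-07:26, 15:36-15:50

Sort by start: 07:20-07:26, 07:22-07:23, 15:36-15:50, 15:44-15:49.
07:22-07:23 overlaps/touches 07:20-07:26 → extend to 07:20-07:26.
15:36-15:50 is disjoint → start new block.
15:44-15:49 overlaps/touches 15:36-15:50 → extend to 15:36-15:50.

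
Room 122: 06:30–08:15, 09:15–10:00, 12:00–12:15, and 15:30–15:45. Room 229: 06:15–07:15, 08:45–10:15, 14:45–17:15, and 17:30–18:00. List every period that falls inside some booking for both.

06:30–07:15, 09:15–10:00, 15:30–15:45

06:30–08:15 meets the second set on 06:30–07:15.
09:15–10:00 meets the second set on 09:15–10:00.
12:00–12:15: no overlap with the second set.
15:30–15:45 meets the second set on 15:30–15:45.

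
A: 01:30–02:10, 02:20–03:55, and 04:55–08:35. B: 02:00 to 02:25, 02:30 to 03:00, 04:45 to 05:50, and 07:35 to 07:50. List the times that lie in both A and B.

02:00-02:10, 02:20-02:25, 02:30-03:00, 04:55-05:50, 07:35-07:50

01:30-02:10 meets the second set on 02:00-02:10.
02:20-03:55 meets the second set on 02:20-02:25, 02:30-03:00.
04:55-08:35 meets the second set on 04:55-05:50, 07:35-07:50.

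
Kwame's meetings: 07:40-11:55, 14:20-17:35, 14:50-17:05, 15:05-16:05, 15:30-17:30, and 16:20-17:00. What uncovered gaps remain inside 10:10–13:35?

After merging, the occupied span is 07:40–11:55, 14:20–17:35.
Complement within 10:10–13:35: 11:55–13:35.

11:55–13:35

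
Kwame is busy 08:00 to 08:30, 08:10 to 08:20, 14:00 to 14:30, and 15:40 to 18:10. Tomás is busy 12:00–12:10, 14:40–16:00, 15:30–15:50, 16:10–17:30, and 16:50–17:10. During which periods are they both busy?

Merge the first list: 08:00–08:30, 14:00–14:30, 15:40–18:10.
Merge the second list: 12:00–12:10, 14:40–16:00, 16:10–17:30.
08:00–08:30: no overlap with the second set.
14:00–14:30: no overlap with the second set.
15:40–18:10 meets the second set on 15:40–16:00, 16:10–17:30.

15:40–16:00, 16:10–17:30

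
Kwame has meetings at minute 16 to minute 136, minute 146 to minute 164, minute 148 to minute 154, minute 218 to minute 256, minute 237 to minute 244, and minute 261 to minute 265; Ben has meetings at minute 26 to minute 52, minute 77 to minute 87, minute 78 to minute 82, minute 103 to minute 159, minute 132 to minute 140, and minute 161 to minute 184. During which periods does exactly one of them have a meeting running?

A, merged: minute 16 to minute 136, minute 146 to minute 164, minute 218 to minute 256, minute 261 to minute 265.
B, merged: minute 26 to minute 52, minute 77 to minute 87, minute 103 to minute 159, minute 161 to minute 184.
A but not B: minute 16 to minute 26, minute 52 to minute 77, minute 87 to minute 103, minute 159 to minute 161, minute 218 to minute 256, minute 261 to minute 265.
B but not A: minute 136 to minute 146, minute 164 to minute 184.
Combining gives A △ B.

minute 16 to minute 26, minute 52 to minute 77, minute 87 to minute 103, minute 136 to minute 146, minute 159 to minute 161, minute 164 to minute 184, minute 218 to minute 256, minute 261 to minute 265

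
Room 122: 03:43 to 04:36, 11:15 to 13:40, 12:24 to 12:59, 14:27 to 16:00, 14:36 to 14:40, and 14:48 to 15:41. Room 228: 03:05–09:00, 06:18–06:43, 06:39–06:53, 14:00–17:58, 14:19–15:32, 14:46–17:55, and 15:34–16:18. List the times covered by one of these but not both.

03:05-03:43, 04:36-09:00, 11:15-13:40, 14:00-14:27, 16:00-17:58

Merge the first list: 03:43-04:36, 11:15-13:40, 14:27-16:00.
Merge the second list: 03:05-09:00, 14:00-17:58.
A but not B: 11:15-13:40.
B but not A: 03:05-03:43, 04:36-09:00, 14:00-14:27, 16:00-17:58.
Combining gives A △ B.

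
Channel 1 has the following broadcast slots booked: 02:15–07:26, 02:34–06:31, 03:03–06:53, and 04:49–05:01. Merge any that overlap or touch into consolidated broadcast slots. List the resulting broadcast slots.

02:15-07:26

02:34-06:31 overlaps/touches 02:15-07:26 → extend to 02:15-07:26.
03:03-06:53 overlaps/touches 02:15-07:26 → extend to 02:15-07:26.
04:49-05:01 overlaps/touches 02:15-07:26 → extend to 02:15-07:26.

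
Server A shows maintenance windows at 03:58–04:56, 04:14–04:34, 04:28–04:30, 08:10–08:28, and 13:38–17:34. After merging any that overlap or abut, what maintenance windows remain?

04:14–04:34 overlaps/touches 03:58–04:56 → extend to 03:58–04:56.
04:28–04:30 overlaps/touches 03:58–04:56 → extend to 03:58–04:56.
08:10–08:28 is disjoint → start new block.
13:38–17:34 is disjoint → start new block.

03:58–04:56, 08:10–08:28, 13:38–17:34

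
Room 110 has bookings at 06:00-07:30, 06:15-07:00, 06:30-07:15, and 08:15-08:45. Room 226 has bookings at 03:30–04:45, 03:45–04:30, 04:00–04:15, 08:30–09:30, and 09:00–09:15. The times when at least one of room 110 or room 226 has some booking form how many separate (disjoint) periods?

3

A, merged: 06:00-07:30, 08:15-08:45.
B, merged: 03:30-04:45, 08:30-09:30.
A ∪ B = 03:30-04:45, 06:00-07:30, 08:15-09:30.
That is 3 disjoint pieces.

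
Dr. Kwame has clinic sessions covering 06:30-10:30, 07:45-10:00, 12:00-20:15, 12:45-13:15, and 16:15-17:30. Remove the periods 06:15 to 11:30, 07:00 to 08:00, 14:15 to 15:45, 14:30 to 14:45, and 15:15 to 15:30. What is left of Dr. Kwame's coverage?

A, merged: 06:30–10:30, 12:00–20:15.
B, merged: 06:15–11:30, 14:15–15:45.
06:30–10:30 lies entirely inside B → drops out.
12:00–20:15 with B removed leaves 12:00–14:15, 15:45–20:15.

12:00–14:15, 15:45–20:15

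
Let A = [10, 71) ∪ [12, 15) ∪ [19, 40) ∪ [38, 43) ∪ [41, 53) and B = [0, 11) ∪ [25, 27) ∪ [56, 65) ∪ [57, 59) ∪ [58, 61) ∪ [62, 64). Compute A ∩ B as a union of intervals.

[10, 11) ∪ [25, 27) ∪ [56, 65)

A, merged: [10, 71).
B, merged: [0, 11), [25, 27), [56, 65).
[10, 71) overlaps B on [10, 11), [25, 27), [56, 65).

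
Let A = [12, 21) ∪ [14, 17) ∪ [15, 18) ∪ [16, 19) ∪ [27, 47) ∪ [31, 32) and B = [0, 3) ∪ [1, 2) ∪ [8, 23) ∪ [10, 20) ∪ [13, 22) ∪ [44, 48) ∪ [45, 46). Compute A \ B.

[27, 44)

Merge the first list: [12, 21), [27, 47).
Merge the second list: [0, 3), [8, 23), [44, 48).
[12, 21): entirely removed.
[27, 47) \ B = [27, 44).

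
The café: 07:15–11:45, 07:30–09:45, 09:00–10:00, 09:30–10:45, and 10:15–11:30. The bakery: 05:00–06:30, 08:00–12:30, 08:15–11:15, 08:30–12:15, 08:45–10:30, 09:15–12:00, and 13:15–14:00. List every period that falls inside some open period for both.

08:00–11:45

A, merged: 07:15–11:45.
B, merged: 05:00–06:30, 08:00–12:30, 13:15–14:00.
07:15–11:45 meets the second set on 08:00–11:45.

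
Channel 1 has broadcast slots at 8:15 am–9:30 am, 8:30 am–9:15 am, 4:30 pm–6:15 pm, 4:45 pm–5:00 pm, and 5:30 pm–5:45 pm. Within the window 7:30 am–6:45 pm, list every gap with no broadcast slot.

7:30 am–8:15 am, 9:30 am–4:30 pm, 6:15 pm–6:45 pm

Covered (merged): 8:15 am–9:30 am, 4:30 pm–6:15 pm.
Complement within 7:30 am–6:45 pm: 7:30 am–8:15 am, 9:30 am–4:30 pm, 6:15 pm–6:45 pm.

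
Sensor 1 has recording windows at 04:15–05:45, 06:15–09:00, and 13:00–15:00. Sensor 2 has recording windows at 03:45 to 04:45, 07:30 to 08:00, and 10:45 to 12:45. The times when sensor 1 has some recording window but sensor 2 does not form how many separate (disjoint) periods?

4

A \ B = 04:45–05:45, 06:15–07:30, 08:00–09:00, 13:00–15:00.
That is 4 disjoint pieces.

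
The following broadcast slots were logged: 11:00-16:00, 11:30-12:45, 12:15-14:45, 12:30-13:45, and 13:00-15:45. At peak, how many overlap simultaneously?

Walk the sorted start/end points keeping a running depth.
The depth first hits 4 at 12:30.

4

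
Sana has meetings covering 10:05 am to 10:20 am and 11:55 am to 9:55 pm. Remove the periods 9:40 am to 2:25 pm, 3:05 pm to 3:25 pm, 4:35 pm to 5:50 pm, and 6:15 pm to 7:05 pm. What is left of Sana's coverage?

10:05 am-10:20 am: fully covered by B → removed.
11:55 am-9:55 pm minus B → 2:25 pm-3:05 pm, 3:25 pm-4:35 pm, 5:50 pm-6:15 pm, 7:05 pm-9:55 pm.

2:25 pm-3:05 pm, 3:25 pm-4:35 pm, 5:50 pm-6:15 pm, 7:05 pm-9:55 pm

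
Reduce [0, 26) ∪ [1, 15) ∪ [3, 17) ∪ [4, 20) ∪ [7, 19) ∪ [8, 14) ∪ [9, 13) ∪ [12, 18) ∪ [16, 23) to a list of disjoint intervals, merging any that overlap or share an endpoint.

[1, 15) overlaps/touches [0, 26) → extend to [0, 26).
[3, 17) overlaps/touches [0, 26) → extend to [0, 26).
[4, 20) overlaps/touches [0, 26) → extend to [0, 26).
[7, 19) overlaps/touches [0, 26) → extend to [0, 26).
[8, 14) overlaps/touches [0, 26) → extend to [0, 26).
[9, 13) overlaps/touches [0, 26) → extend to [0, 26).
[12, 18) overlaps/touches [0, 26) → extend to [0, 26).
[16, 23) overlaps/touches [0, 26) → extend to [0, 26).

[0, 26)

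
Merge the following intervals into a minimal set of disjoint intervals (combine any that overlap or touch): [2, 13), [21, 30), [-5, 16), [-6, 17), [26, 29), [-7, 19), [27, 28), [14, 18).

Sort by start: [-7, 19), [-6, 17), [-5, 16), [2, 13), [14, 18), [21, 30), [26, 29), [27, 28).
[-6, 17) overlaps/touches [-7, 19) → extend to [-7, 19).
[-5, 16) overlaps/touches [-7, 19) → extend to [-7, 19).
[2, 13) overlaps/touches [-7, 19) → extend to [-7, 19).
[14, 18) overlaps/touches [-7, 19) → extend to [-7, 19).
[21, 30) is disjoint → start new block.
[26, 29) overlaps/touches [21, 30) → extend to [21, 30).
[27, 28) overlaps/touches [21, 30) → extend to [21, 30).

[-7, 19) ∪ [21, 30)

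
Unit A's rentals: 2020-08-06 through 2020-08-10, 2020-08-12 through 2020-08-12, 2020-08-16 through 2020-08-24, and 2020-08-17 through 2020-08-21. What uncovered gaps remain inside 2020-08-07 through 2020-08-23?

After merging, the occupied span is 2020-08-06 through 2020-08-10, 2020-08-12 through 2020-08-12, 2020-08-16 through 2020-08-24.
Gaps within 2020-08-07 through 2020-08-23: 2020-08-11 through 2020-08-11, 2020-08-13 through 2020-08-15.

2020-08-11 through 2020-08-11, 2020-08-13 through 2020-08-15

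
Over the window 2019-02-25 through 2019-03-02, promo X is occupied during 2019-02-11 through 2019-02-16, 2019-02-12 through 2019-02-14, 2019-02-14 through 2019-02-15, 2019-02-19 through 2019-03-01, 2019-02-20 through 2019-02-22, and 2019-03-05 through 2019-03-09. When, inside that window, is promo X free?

The merged coverage is 2019-02-11 through 2019-02-16, 2019-02-19 through 2019-03-01, 2019-03-05 through 2019-03-09.
Complement within 2019-02-25 through 2019-03-02: 2019-03-02 through 2019-03-02.

2019-03-02 through 2019-03-02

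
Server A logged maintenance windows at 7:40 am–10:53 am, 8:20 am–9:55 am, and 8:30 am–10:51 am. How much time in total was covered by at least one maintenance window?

3 h 13 min

Merged: 7:40 am–10:53 am.
Length: 3 h 13 min.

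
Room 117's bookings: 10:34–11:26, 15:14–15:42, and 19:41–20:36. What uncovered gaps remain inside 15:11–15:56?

The merged coverage is 10:34–11:26, 15:14–15:42, 19:41–20:36.
Uncovered inside 15:11–15:56: 15:11–15:14, 15:42–15:56.

15:11–15:14, 15:42–15:56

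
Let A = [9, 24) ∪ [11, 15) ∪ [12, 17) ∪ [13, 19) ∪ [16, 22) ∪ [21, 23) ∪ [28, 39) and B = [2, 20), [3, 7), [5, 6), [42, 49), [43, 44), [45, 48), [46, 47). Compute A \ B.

First set merges to [9, 24), [28, 39).
Second set merges to [2, 20), [42, 49).
[9, 24) \ B = [20, 24).
[28, 39): nothing removed.

[20, 24) ∪ [28, 39)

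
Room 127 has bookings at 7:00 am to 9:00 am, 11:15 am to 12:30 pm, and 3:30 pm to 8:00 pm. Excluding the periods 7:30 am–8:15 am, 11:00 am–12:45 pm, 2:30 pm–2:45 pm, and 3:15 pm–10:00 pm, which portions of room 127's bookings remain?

7:00 am-9:00 am minus B → 7:00 am-7:30 am, 8:15 am-9:00 am.
11:15 am-12:30 pm: fully covered by B → removed.
3:30 pm-8:00 pm: fully covered by B → removed.

7:00 am-7:30 am, 8:15 am-9:00 am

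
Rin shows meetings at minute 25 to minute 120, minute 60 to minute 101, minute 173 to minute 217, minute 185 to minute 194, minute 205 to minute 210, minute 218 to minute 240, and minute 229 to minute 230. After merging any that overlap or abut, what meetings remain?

minute 60 to minute 101 overlaps/touches minute 25 to minute 120 → extend to minute 25 to minute 120.
minute 173 to minute 217 is disjoint → start new block.
minute 185 to minute 194 overlaps/touches minute 173 to minute 217 → extend to minute 173 to minute 217.
minute 205 to minute 210 overlaps/touches minute 173 to minute 217 → extend to minute 173 to minute 217.
minute 218 to minute 240 is disjoint → start new block.
minute 229 to minute 230 overlaps/touches minute 218 to minute 240 → extend to minute 218 to minute 240.

minute 25 to minute 120, minute 173 to minute 217, minute 218 to minute 240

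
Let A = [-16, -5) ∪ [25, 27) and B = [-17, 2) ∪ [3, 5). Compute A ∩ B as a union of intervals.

[-16, -5) overlaps B on [-16, -5).
[25, 27) falls entirely outside B.

[-16, -5)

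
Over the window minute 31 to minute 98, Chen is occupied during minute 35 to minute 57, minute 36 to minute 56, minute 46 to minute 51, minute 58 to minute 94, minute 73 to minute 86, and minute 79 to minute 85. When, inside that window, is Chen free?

Covered (merged): minute 35 to minute 57, minute 58 to minute 94.
Complement within minute 31 to minute 98: minute 31 to minute 35, minute 57 to minute 58, minute 94 to minute 98.

minute 31 to minute 35, minute 57 to minute 58, minute 94 to minute 98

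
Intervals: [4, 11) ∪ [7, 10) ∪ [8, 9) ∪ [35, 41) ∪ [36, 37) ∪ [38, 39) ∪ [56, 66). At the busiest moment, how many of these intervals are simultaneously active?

3

Walk the sorted start/end points keeping a running depth.
The depth first hits 3 at 8.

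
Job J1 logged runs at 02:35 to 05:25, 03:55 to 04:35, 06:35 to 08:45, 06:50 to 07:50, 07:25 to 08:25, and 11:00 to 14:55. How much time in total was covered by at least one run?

8 h 55 min

Merged: 02:35–05:25, 06:35–08:45, 11:00–14:55.
Lengths: 2 h 50 min + 2 h 10 min + 3 h 55 min = 8 h 55 min.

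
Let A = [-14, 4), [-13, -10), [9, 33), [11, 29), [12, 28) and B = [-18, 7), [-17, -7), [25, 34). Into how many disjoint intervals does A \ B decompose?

Merge the first list: [-14, 4), [9, 33).
Merge the second list: [-18, 7), [25, 34).
A \ B = [9, 25).
That is 1 disjoint piece.

1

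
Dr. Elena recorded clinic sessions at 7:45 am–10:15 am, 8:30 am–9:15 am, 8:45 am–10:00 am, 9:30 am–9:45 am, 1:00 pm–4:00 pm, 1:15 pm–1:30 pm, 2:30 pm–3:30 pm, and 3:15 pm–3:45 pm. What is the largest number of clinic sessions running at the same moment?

Walk the sorted start/end points keeping a running depth.
The depth first hits 3 at 8:45 am.

3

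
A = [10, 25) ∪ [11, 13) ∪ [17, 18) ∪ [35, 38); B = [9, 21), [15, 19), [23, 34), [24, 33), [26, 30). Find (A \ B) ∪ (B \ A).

[9, 10) ∪ [21, 23) ∪ [25, 34) ∪ [35, 38)

First set merges to [10, 25), [35, 38).
Second set merges to [9, 21), [23, 34).
Only in the first: [21, 23), [35, 38).
Only in the second: [9, 10), [25, 34).
Together these are the periods covered by exactly one.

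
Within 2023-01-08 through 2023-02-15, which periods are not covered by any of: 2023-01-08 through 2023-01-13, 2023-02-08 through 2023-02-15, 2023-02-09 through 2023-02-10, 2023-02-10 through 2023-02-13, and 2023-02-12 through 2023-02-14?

After merging, the occupied span is 2023-01-08 through 2023-01-13, 2023-02-08 through 2023-02-15.
Gaps within 2023-01-08 through 2023-02-15: 2023-01-14 through 2023-02-07.

2023-01-14 through 2023-02-07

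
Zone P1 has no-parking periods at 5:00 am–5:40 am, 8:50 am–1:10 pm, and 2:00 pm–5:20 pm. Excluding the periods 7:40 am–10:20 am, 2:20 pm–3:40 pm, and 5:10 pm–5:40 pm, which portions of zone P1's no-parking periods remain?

5:00 am-5:40 am, 10:20 am-1:10 pm, 2:00 pm-2:20 pm, 3:40 pm-5:10 pm

5:00 am-5:40 am: no B overlap → unchanged.
8:50 am-1:10 pm minus B → 10:20 am-1:10 pm.
2:00 pm-5:20 pm minus B → 2:00 pm-2:20 pm, 3:40 pm-5:10 pm.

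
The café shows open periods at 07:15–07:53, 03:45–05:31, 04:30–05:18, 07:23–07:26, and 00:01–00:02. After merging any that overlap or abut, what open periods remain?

00:01–00:02, 03:45–05:31, 07:15–07:53

Sort by start: 00:01–00:02, 03:45–05:31, 04:30–05:18, 07:15–07:53, 07:23–07:26.
03:45–05:31 is disjoint → start new block.
04:30–05:18 overlaps/touches 03:45–05:31 → extend to 03:45–05:31.
07:15–07:53 is disjoint → start new block.
07:23–07:26 overlaps/touches 07:15–07:53 → extend to 07:15–07:53.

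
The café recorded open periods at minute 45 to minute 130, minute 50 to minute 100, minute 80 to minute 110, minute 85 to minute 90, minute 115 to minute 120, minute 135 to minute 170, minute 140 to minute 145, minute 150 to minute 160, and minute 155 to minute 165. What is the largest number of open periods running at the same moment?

Walk the sorted start/end points keeping a running depth.
The depth first hits 4 at minute 85.

4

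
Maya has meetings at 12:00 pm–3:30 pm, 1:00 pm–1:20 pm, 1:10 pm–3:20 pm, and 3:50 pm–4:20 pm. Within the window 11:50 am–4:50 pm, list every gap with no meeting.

11:50 am–12:00 pm, 3:30 pm–3:50 pm, 4:20 pm–4:50 pm

The merged coverage is 12:00 pm–3:30 pm, 3:50 pm–4:20 pm.
Complement within 11:50 am–4:50 pm: 11:50 am–12:00 pm, 3:30 pm–3:50 pm, 4:20 pm–4:50 pm.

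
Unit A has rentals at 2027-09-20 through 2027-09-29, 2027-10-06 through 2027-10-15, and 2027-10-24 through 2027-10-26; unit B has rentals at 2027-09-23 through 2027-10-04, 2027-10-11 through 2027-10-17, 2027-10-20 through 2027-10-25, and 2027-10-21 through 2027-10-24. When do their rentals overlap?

Merge the second list: 2027-09-23 through 2027-10-04, 2027-10-11 through 2027-10-17, 2027-10-20 through 2027-10-25.
2027-09-20 through 2027-09-29 meets the second set on 2027-09-23 through 2027-09-29.
2027-10-06 through 2027-10-15 meets the second set on 2027-10-11 through 2027-10-15.
2027-10-24 through 2027-10-26 meets the second set on 2027-10-24 through 2027-10-25.

2027-09-23 through 2027-09-29, 2027-10-11 through 2027-10-15, 2027-10-24 through 2027-10-25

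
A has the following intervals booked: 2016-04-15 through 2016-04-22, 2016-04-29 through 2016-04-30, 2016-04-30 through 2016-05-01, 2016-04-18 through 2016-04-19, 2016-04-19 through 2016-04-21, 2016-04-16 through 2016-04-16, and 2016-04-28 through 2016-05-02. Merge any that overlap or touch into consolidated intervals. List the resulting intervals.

Sort by start: 2016-04-15 through 2016-04-22, 2016-04-16 through 2016-04-16, 2016-04-18 through 2016-04-19, 2016-04-19 through 2016-04-21, 2016-04-28 through 2016-05-02, 2016-04-29 through 2016-04-30, 2016-04-30 through 2016-05-01.
2016-04-16 through 2016-04-16 overlaps/touches 2016-04-15 through 2016-04-22 → extend to 2016-04-15 through 2016-04-22.
2016-04-18 through 2016-04-19 overlaps/touches 2016-04-15 through 2016-04-22 → extend to 2016-04-15 through 2016-04-22.
2016-04-19 through 2016-04-21 overlaps/touches 2016-04-15 through 2016-04-22 → extend to 2016-04-15 through 2016-04-22.
2016-04-28 through 2016-05-02 is disjoint → start new block.
2016-04-29 through 2016-04-30 overlaps/touches 2016-04-28 through 2016-05-02 → extend to 2016-04-28 through 2016-05-02.
2016-04-30 through 2016-05-01 overlaps/touches 2016-04-28 through 2016-05-02 → extend to 2016-04-28 through 2016-05-02.

2016-04-15 through 2016-04-22, 2016-04-28 through 2016-05-02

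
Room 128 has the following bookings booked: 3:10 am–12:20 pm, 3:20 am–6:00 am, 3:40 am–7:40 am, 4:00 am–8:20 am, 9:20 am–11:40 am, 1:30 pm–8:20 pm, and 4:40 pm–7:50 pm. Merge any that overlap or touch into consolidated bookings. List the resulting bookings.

3:10 am-12:20 pm, 1:30 pm-8:20 pm

3:20 am-6:00 am overlaps/touches 3:10 am-12:20 pm → extend to 3:10 am-12:20 pm.
3:40 am-7:40 am overlaps/touches 3:10 am-12:20 pm → extend to 3:10 am-12:20 pm.
4:00 am-8:20 am overlaps/touches 3:10 am-12:20 pm → extend to 3:10 am-12:20 pm.
9:20 am-11:40 am overlaps/touches 3:10 am-12:20 pm → extend to 3:10 am-12:20 pm.
1:30 pm-8:20 pm is disjoint → start new block.
4:40 pm-7:50 pm overlaps/touches 1:30 pm-8:20 pm → extend to 1:30 pm-8:20 pm.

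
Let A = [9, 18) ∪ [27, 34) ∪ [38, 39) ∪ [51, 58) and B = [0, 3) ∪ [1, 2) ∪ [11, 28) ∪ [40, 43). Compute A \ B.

Merge the second list: [0, 3), [11, 28), [40, 43).
[9, 18) with B removed leaves [9, 11).
[27, 34) with B removed leaves [28, 34).
[38, 39) is untouched.
[51, 58) is untouched.

[9, 11) ∪ [28, 34) ∪ [38, 39) ∪ [51, 58)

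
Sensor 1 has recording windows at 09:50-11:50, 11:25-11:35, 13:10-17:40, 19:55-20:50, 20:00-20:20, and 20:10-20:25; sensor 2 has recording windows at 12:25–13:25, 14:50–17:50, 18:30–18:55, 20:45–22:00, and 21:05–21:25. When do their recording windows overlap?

13:10-13:25, 14:50-17:40, 20:45-20:50

A, merged: 09:50-11:50, 13:10-17:40, 19:55-20:50.
B, merged: 12:25-13:25, 14:50-17:50, 18:30-18:55, 20:45-22:00.
09:50-11:50 meets no B interval.
13:10-17:40 ∩ B → 13:10-13:25, 14:50-17:40.
19:55-20:50 ∩ B → 20:45-20:50.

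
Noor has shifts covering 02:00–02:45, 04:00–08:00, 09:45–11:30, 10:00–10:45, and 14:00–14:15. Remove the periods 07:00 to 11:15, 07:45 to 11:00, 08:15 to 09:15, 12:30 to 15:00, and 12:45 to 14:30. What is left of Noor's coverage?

First set merges to 02:00–02:45, 04:00–08:00, 09:45–11:30, 14:00–14:15.
Second set merges to 07:00–11:15, 12:30–15:00.
02:00–02:45 is untouched.
04:00–08:00 with B removed leaves 04:00–07:00.
09:45–11:30 with B removed leaves 11:15–11:30.
14:00–14:15 lies entirely inside B → drops out.

02:00–02:45, 04:00–07:00, 11:15–11:30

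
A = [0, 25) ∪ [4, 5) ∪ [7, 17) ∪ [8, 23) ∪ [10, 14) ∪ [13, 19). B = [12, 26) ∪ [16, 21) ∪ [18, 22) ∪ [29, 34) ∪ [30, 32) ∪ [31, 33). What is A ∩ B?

[12, 25)

First set merges to [0, 25).
Second set merges to [12, 26), [29, 34).
[0, 25) ∩ B → [12, 25).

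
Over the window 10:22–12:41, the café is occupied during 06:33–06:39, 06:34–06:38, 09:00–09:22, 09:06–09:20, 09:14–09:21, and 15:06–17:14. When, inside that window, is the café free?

10:22–12:41

Covered (merged): 06:33–06:39, 09:00–09:22, 15:06–17:14.
Complement within 10:22–12:41: 10:22–12:41.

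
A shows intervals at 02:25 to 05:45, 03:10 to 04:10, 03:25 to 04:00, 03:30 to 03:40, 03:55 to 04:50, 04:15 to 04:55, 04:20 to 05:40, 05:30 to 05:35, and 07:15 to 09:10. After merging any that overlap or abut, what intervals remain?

03:10-04:10 overlaps/touches 02:25-05:45 → extend to 02:25-05:45.
03:25-04:00 overlaps/touches 02:25-05:45 → extend to 02:25-05:45.
03:30-03:40 overlaps/touches 02:25-05:45 → extend to 02:25-05:45.
03:55-04:50 overlaps/touches 02:25-05:45 → extend to 02:25-05:45.
04:15-04:55 overlaps/touches 02:25-05:45 → extend to 02:25-05:45.
04:20-05:40 overlaps/touches 02:25-05:45 → extend to 02:25-05:45.
05:30-05:35 overlaps/touches 02:25-05:45 → extend to 02:25-05:45.
07:15-09:10 is disjoint → start new block.

02:25-05:45, 07:15-09:10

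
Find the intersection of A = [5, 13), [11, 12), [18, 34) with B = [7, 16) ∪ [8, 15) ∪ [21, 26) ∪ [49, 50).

A, merged: [5, 13), [18, 34).
B, merged: [7, 16), [21, 26), [49, 50).
[5, 13) overlaps B on [7, 13).
[18, 34) overlaps B on [21, 26).

[7, 13) ∪ [21, 26)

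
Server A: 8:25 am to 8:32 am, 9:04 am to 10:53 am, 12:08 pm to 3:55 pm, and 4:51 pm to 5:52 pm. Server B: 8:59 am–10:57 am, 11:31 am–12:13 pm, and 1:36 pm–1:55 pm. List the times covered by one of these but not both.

8:25 am–8:32 am, 8:59 am–9:04 am, 10:53 am–10:57 am, 11:31 am–12:08 pm, 12:13 pm–1:36 pm, 1:55 pm–3:55 pm, 4:51 pm–5:52 pm

A \ B = 8:25 am–8:32 am, 12:13 pm–1:36 pm, 1:55 pm–3:55 pm, 4:51 pm–5:52 pm.
B \ A = 8:59 am–9:04 am, 10:53 am–10:57 am, 11:31 am–12:08 pm.
Union of the two gives the symmetric difference.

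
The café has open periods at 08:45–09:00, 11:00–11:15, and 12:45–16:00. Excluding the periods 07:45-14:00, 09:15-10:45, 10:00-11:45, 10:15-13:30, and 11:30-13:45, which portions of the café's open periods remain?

B, merged: 07:45-14:00.
08:45-09:00: fully covered by B → removed.
11:00-11:15: fully covered by B → removed.
12:45-16:00 minus B → 14:00-16:00.

14:00-16:00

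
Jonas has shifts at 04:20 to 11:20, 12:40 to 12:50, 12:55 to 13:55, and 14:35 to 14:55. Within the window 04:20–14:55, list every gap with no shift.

11:20-12:40, 12:50-12:55, 13:55-14:35

After merging, the occupied span is 04:20-11:20, 12:40-12:50, 12:55-13:55, 14:35-14:55.
Gaps within 04:20-14:55: 11:20-12:40, 12:50-12:55, 13:55-14:35.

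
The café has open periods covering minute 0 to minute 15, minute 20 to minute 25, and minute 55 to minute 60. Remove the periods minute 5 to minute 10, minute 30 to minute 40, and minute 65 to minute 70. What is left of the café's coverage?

minute 0 to minute 15 minus B → minute 0 to minute 5, minute 10 to minute 15.
minute 20 to minute 25: no B overlap → unchanged.
minute 55 to minute 60: no B overlap → unchanged.

minute 0 to minute 5, minute 10 to minute 15, minute 20 to minute 25, minute 55 to minute 60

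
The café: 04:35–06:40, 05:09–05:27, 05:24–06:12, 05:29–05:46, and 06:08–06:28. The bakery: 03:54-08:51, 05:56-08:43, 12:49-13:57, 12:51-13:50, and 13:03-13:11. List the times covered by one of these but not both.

03:54–04:35, 06:40–08:51, 12:49–13:57

First set merges to 04:35–06:40.
Second set merges to 03:54–08:51, 12:49–13:57.
A \ B = none.
B \ A = 03:54–04:35, 06:40–08:51, 12:49–13:57.
Union of the two gives the symmetric difference.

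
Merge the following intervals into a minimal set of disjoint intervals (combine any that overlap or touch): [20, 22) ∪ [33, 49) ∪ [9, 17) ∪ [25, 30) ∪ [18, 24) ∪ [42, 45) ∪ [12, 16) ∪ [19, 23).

[9, 17) ∪ [18, 24) ∪ [25, 30) ∪ [33, 49)

Sort by start: [9, 17), [12, 16), [18, 24), [19, 23), [20, 22), [25, 30), [33, 49), [42, 45).
[12, 16) overlaps/touches [9, 17) → extend to [9, 17).
[18, 24) is disjoint → start new block.
[19, 23) overlaps/touches [18, 24) → extend to [18, 24).
[20, 22) overlaps/touches [18, 24) → extend to [18, 24).
[25, 30) is disjoint → start new block.
[33, 49) is disjoint → start new block.
[42, 45) overlaps/touches [33, 49) → extend to [33, 49).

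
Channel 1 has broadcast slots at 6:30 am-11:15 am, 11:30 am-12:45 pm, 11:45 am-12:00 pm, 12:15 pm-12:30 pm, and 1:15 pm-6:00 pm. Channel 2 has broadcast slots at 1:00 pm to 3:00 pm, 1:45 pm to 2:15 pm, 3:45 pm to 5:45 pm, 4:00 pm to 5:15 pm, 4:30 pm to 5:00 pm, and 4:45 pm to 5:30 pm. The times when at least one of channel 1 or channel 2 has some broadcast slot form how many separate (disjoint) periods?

Merge the first list: 6:30 am–11:15 am, 11:30 am–12:45 pm, 1:15 pm–6:00 pm.
Merge the second list: 1:00 pm–3:00 pm, 3:45 pm–5:45 pm.
A ∪ B = 6:30 am–11:15 am, 11:30 am–12:45 pm, 1:00 pm–6:00 pm.
That is 3 disjoint pieces.

3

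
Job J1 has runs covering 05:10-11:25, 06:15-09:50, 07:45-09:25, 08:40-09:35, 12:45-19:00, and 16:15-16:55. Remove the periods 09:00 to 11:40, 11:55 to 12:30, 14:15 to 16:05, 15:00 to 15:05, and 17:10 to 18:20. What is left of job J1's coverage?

05:10–09:00, 12:45–14:15, 16:05–17:10, 18:20–19:00

First set merges to 05:10–11:25, 12:45–19:00.
Second set merges to 09:00–11:40, 11:55–12:30, 14:15–16:05, 17:10–18:20.
05:10–11:25 with B removed leaves 05:10–09:00.
12:45–19:00 with B removed leaves 12:45–14:15, 16:05–17:10, 18:20–19:00.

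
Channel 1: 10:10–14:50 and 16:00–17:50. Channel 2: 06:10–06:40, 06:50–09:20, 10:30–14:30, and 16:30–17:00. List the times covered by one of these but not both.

06:10-06:40, 06:50-09:20, 10:10-10:30, 14:30-14:50, 16:00-16:30, 17:00-17:50

Only in the first: 10:10-10:30, 14:30-14:50, 16:00-16:30, 17:00-17:50.
Only in the second: 06:10-06:40, 06:50-09:20.
Together these are the periods covered by exactly one.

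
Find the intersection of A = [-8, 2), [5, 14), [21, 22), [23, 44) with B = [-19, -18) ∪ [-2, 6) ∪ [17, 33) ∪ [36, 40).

[-8, 2) ∩ B → [-2, 2).
[5, 14) ∩ B → [5, 6).
[21, 22) ∩ B → [21, 22).
[23, 44) ∩ B → [23, 33), [36, 40).

[-2, 2) ∪ [5, 6) ∪ [21, 22) ∪ [23, 33) ∪ [36, 40)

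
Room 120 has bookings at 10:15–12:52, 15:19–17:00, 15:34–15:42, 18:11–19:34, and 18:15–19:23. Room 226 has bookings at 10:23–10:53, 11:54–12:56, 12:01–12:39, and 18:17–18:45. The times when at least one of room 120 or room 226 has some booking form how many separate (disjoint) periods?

First set merges to 10:15–12:52, 15:19–17:00, 18:11–19:34.
Second set merges to 10:23–10:53, 11:54–12:56, 18:17–18:45.
A ∪ B = 10:15–12:56, 15:19–17:00, 18:11–19:34.
That is 3 disjoint pieces.

3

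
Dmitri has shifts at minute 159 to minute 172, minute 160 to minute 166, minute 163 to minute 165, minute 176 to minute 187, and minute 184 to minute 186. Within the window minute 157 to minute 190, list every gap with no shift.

minute 157 to minute 159, minute 172 to minute 176, minute 187 to minute 190

The merged coverage is minute 159 to minute 172, minute 176 to minute 187.
Complement within minute 157 to minute 190: minute 157 to minute 159, minute 172 to minute 176, minute 187 to minute 190.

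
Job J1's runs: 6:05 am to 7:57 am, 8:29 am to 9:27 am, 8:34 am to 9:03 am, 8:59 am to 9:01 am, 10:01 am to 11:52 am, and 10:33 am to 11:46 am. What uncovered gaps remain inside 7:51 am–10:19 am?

7:57 am-8:29 am, 9:27 am-10:01 am

The merged coverage is 6:05 am-7:57 am, 8:29 am-9:27 am, 10:01 am-11:52 am.
Gaps within 7:51 am-10:19 am: 7:57 am-8:29 am, 9:27 am-10:01 am.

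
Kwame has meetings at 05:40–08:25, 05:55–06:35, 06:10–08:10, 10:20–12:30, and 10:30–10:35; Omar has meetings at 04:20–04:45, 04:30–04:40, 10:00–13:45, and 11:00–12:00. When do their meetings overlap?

10:20-12:30

Merge the first list: 05:40-08:25, 10:20-12:30.
Merge the second list: 04:20-04:45, 10:00-13:45.
05:40-08:25 falls entirely outside B.
10:20-12:30 overlaps B on 10:20-12:30.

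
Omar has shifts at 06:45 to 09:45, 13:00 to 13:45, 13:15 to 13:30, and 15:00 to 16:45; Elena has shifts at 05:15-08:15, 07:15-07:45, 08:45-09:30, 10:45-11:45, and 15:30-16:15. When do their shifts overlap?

A, merged: 06:45–09:45, 13:00–13:45, 15:00–16:45.
B, merged: 05:15–08:15, 08:45–09:30, 10:45–11:45, 15:30–16:15.
06:45–09:45 overlaps B on 06:45–08:15, 08:45–09:30.
13:00–13:45 falls entirely outside B.
15:00–16:45 overlaps B on 15:30–16:15.

06:45–08:15, 08:45–09:30, 15:30–16:15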